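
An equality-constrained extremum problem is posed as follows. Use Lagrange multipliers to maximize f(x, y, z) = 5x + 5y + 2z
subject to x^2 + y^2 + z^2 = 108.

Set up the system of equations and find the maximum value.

Lagrange conditions: 5 = 2*lambda*x, 5 = 2*lambda*y, 2 = 2*lambda*z
So x:5 = y:5 = z:2, i.e. x = 5t, y = 5t, z = 2t
Constraint: t^2*(5^2 + 5^2 + 2^2) = 108
  t^2 * 54 = 108  =>  t = sqrt(2)
Maximum = 5*5t + 5*5t + 2*2t = 54*sqrt(2) = sqrt(5832)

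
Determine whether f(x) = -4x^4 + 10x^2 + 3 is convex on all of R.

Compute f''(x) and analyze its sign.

f(x) = -4x^4 + 10x^2 + 3
f'(x) = -16x^3 + 20x
f''(x) = -48x^2 + 20
f''(x) = -48x^2 + 20 -> -inf as |x| -> inf
Therefore, f is not globally convex on R.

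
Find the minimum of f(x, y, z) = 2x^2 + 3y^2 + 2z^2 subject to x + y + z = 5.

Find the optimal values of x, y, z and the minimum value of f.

Using Lagrange multipliers on f = 2x^2 + 3y^2 + 2z^2 with constraint x + y + z = 5:
Conditions: 2*2*x = lambda, 2*3*y = lambda, 2*2*z = lambda
So x = lambda/4, y = lambda/6, z = lambda/4
Substituting into constraint: lambda * (2/3) = 5
lambda = 15/2
x = 15/8, y = 5/4, z = 15/8
Minimum value = 75/4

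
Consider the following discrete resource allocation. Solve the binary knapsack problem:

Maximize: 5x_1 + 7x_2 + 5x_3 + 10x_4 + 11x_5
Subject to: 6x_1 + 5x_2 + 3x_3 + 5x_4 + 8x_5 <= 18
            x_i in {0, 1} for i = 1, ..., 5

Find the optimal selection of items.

Items: item 1 (v=5, w=6), item 2 (v=7, w=5), item 3 (v=5, w=3), item 4 (v=10, w=5), item 5 (v=11, w=8)
Capacity: 18
Checking all 32 subsets (w = total weight, v = total value):
  {}: w = 0, v = 0
  {1}: w = 6, v = 5
  {2}: w = 5, v = 7
  {3}: w = 3, v = 5
  {4}: w = 5, v = 10
  {5}: w = 8, v = 11
  {1, 2}: w = 11, v = 12
  {1, 3}: w = 9, v = 10
  {1, 4}: w = 11, v = 15
  {1, 5}: w = 14, v = 16
  {2, 3}: w = 8, v = 12
  {2, 4}: w = 10, v = 17
  {2, 5}: w = 13, v = 18
  {3, 4}: w = 8, v = 15
  {3, 5}: w = 11, v = 16
  {4, 5}: w = 13, v = 21
  {1, 2, 3}: w = 14, v = 17
  {1, 2, 4}: w = 16, v = 22
  {1, 2, 5}: w = 19 > 18, infeasible
  {1, 3, 4}: w = 14, v = 20
  {1, 3, 5}: w = 17, v = 21
  {1, 4, 5}: w = 19 > 18, infeasible
  {2, 3, 4}: w = 13, v = 22
  {2, 3, 5}: w = 16, v = 23
  {2, 4, 5}: w = 18, v = 28
  {3, 4, 5}: w = 16, v = 26
  {1, 2, 3, 4}: w = 19 > 18, infeasible
  {1, 2, 3, 5}: w = 22 > 18, infeasible
  {1, 2, 4, 5}: w = 24 > 18, infeasible
  {1, 3, 4, 5}: w = 22 > 18, infeasible
  {2, 3, 4, 5}: w = 21 > 18, infeasible
  {1, 2, 3, 4, 5}: w = 27 > 18, infeasible
Best feasible subset: items [2, 4, 5]
Total weight: 18 <= 18, total value: 28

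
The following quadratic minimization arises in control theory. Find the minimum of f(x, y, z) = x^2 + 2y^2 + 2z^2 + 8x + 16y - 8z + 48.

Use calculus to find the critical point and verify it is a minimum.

f(x,y,z) = x^2 + 2y^2 + 2z^2 + 8x + 16y - 8z + 48
df/dx = 2x + (8) = 0 => x = -4
df/dy = 4y + (16) = 0 => y = -4
df/dz = 4z + (-8) = 0 => z = 2
f(-4,-4,2) = 1*(-4)^2 + 2*(-4)^2 + 2*(2)^2 + 8*(-4) + 16*(-4) + -8*(2) + 48 = -8
Hessian is diagonal with entries 2, 4, 4 > 0, confirmed minimum.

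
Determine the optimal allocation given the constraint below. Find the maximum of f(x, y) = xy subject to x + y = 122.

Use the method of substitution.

Substitute y = 122 - x into f(x,y) = xy:
g(x) = x(122 - x) = 122x - x^2
g'(x) = 122 - 2x = 0  =>  x = 61
y = 122 - 61 = 61
Maximum value = 61 * 61 = 3721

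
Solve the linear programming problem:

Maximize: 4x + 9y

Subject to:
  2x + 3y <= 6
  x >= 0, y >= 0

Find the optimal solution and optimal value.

The feasible region has vertices at [(0, 0), (3, 0), (0, 2)].
Checking objective 4x + 9y at each vertex:
  (0, 0): 4*0 + 9*0 = 0
  (3, 0): 4*3 + 9*0 = 12
  (0, 2): 4*0 + 9*2 = 18
Maximum is 18 at (0, 2).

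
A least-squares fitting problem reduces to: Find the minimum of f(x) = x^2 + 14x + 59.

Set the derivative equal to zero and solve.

f(x) = x^2 + 14x + 59
f'(x) = 2x + (14) = 0
x = -14/2 = -7
f(-7) = 10
Since f''(x) = 2 > 0, this is a minimum.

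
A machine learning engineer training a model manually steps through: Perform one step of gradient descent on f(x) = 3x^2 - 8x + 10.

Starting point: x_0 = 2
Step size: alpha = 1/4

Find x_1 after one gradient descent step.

f(x) = 3x^2 - 8x + 10
f'(x) = 6x - 8
f'(2) = 6*2 + (-8) = 4
x_1 = x_0 - alpha * f'(x_0) = 2 - 1/4 * 4 = 1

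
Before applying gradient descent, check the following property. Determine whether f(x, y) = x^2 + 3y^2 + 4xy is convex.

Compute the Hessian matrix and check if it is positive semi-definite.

f(x,y) = x^2 + 3y^2 + 4xy
Hessian H = [[2, 4], [4, 6]]
trace(H) = 8, det(H) = -4
Eigenvalues: (8 +/- sqrt(80)) / 2 = 8.472, -0.4721
Since not both eigenvalues positive, f is neither convex nor concave.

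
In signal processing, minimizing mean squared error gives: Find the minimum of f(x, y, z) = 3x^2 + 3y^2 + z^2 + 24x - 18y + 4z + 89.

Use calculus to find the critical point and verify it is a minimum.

f(x,y,z) = 3x^2 + 3y^2 + z^2 + 24x - 18y + 4z + 89
df/dx = 6x + (24) = 0 => x = -4
df/dy = 6y + (-18) = 0 => y = 3
df/dz = 2z + (4) = 0 => z = -2
f(-4,3,-2) = 3*(-4)^2 + 3*(3)^2 + 1*(-2)^2 + 24*(-4) + -18*(3) + 4*(-2) + 89 = 10
Hessian is diagonal with entries 6, 6, 2 > 0, confirmed minimum.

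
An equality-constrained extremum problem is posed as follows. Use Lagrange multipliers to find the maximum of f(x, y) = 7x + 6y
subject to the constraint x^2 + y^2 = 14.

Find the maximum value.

Set up Lagrange conditions: grad f = lambda * grad g
  7 = 2*lambda*x
  6 = 2*lambda*y
From these: x/y = 7/6, so x = 7t, y = 6t for some t.
Substitute into constraint: (7t)^2 + (6t)^2 = 14
  t^2 * 85 = 14
  t = sqrt(14/85)
Maximum = 7*x + 6*y = (7^2 + 6^2)*t = 85 * sqrt(14/85) = sqrt(1190)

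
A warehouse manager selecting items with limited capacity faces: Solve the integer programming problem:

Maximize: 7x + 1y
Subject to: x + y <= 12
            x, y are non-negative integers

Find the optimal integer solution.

Objective: 7x + 1y, constraint: x + y <= 12
Coefficient of x is 7 >= coefficient of y is 1, so allocate the entire budget to x.
Optimal: x = 12, y = 0, value = 84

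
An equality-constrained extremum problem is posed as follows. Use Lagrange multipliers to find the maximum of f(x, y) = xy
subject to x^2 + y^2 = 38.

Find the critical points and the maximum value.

Lagrange conditions: y = 2*lambda*x and x = 2*lambda*y
If x = 0 then y = 0, violating the constraint, so x, y != 0.
Dividing: y/x = x/y => x^2 = y^2 => y = x or y = -x
Constraint: 2x^2 = 38 => x^2 = 19 => x = +/-sqrt(19)
Critical points: (sqrt(19), sqrt(19)), (-sqrt(19), -sqrt(19)), (sqrt(19), -sqrt(19)), (-sqrt(19), sqrt(19))
  y = x:  xy = x^2 = 19  at (sqrt(19), sqrt(19)) and (-sqrt(19), -sqrt(19))
  y = -x: xy = -x^2 = -19 at (sqrt(19), -sqrt(19)) and (-sqrt(19), sqrt(19))
Maximum xy = 19 at (sqrt(19), sqrt(19)) and (-sqrt(19), -sqrt(19))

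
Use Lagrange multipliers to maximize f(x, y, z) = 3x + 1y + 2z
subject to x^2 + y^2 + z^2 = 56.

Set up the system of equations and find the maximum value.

Lagrange conditions: 3 = 2*lambda*x, 1 = 2*lambda*y, 2 = 2*lambda*z
So x:3 = y:1 = z:2, i.e. x = 3t, y = 1t, z = 2t
Constraint: t^2*(3^2 + 1^2 + 2^2) = 56
  t^2 * 14 = 56  =>  t = sqrt(4)
Maximum = 3*3t + 1*1t + 2*2t = 14*sqrt(4) = 28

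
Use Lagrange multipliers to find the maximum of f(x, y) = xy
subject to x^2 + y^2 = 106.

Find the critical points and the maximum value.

Lagrange conditions: y = 2*lambda*x and x = 2*lambda*y
If x = 0 then y = 0, violating the constraint, so x, y != 0.
Dividing: y/x = x/y => x^2 = y^2 => y = x or y = -x
Constraint: 2x^2 = 106 => x^2 = 53 => x = +/-sqrt(53)
Critical points: (sqrt(53), sqrt(53)), (-sqrt(53), -sqrt(53)), (sqrt(53), -sqrt(53)), (-sqrt(53), sqrt(53))
  y = x:  xy = x^2 = 53  at (sqrt(53), sqrt(53)) and (-sqrt(53), -sqrt(53))
  y = -x: xy = -x^2 = -53 at (sqrt(53), -sqrt(53)) and (-sqrt(53), sqrt(53))
Maximum xy = 53 at (sqrt(53), sqrt(53)) and (-sqrt(53), -sqrt(53))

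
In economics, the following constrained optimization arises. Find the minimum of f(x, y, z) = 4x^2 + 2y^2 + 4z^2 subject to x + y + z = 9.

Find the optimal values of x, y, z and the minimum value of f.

Using Lagrange multipliers on f = 4x^2 + 2y^2 + 4z^2 with constraint x + y + z = 9:
Conditions: 2*4*x = lambda, 2*2*y = lambda, 2*4*z = lambda
So x = lambda/8, y = lambda/4, z = lambda/8
Substituting into constraint: lambda * (1/2) = 9
lambda = 18
x = 9/4, y = 9/2, z = 9/4
Minimum value = 81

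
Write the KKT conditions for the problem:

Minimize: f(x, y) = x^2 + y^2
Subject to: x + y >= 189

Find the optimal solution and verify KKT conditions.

KKT conditions for min x^2 + y^2 s.t. x + y >= 189:
Stationarity: 2x = mu, 2y = mu
So x = y = mu/2.
Complementary slackness: mu*(x + y - 189) = 0
Primal feasibility: x + y >= 189; dual feasibility: mu >= 0
If mu = 0 then x = y = 0, but 0 + 0 < 189 is infeasible, so the constraint is active.
Constraint active: x + y = 2*(mu/2) = 189 => mu = 189
x = y = 189/2, f = 35721/2
Verify: stationarity 2*(189/2) = 189 = mu; primal 189/2 + 189/2 = 189 >= 189; dual mu = 189 >= 0; complementary slackness 189*(189 - 189) = 0. All KKT conditions hold.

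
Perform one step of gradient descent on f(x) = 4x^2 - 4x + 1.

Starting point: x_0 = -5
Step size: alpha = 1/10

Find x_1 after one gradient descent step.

f(x) = 4x^2 - 4x + 1
f'(x) = 8x - 4
f'(-5) = 8*-5 + (-4) = -44
x_1 = x_0 - alpha * f'(x_0) = -5 - 1/10 * -44 = -3/5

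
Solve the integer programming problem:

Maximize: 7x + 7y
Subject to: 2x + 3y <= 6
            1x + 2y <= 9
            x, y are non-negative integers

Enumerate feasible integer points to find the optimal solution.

Constraint 1: 2x + 3y <= 6
Constraint 2: 1x + 2y <= 9
Feasible x range (need y >= 0): 0 <= x <= min(6/2, 9/1) => x in {0, ..., 3}.
Enumerate feasible integer points row by row (the coefficient of y is 7 > 0, so for each x the largest feasible y gives the best value):
  x = 0: y <= min((6 - 2*0)/3, (9 - 1*0)/2) => y in {0, ..., 2}; best 7*0 + 7*2 = 14
  x = 1: y <= min((6 - 2*1)/3, (9 - 1*1)/2) => y in {0, ..., 1}; best 7*1 + 7*1 = 14
  x = 2: y <= min((6 - 2*2)/3, (9 - 1*2)/2) => y in {0}; best 7*2 + 7*0 = 14
  x = 3: y <= min((6 - 2*3)/3, (9 - 1*3)/2) => y in {0}; best 7*3 + 7*0 = 21
The maximum 7x + 7y = 21 is achieved at x = 3, y = 0.
Check: 2*3 + 3*0 = 6 <= 6 and 1*3 + 2*0 = 3 <= 9.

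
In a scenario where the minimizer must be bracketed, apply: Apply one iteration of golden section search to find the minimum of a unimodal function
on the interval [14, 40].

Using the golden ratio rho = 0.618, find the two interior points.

Golden section search on [14, 40].
Golden ratio rho = 0.618 (approx).
Interior points:
  x_1 = 14 + (1-0.618)*26 = 23.9320
  x_2 = 14 + 0.618*26 = 30.0680
Compare f(x_1) and f(x_2) to determine which subinterval to keep.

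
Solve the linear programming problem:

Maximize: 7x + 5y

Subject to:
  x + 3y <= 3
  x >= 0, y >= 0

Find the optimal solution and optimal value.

The feasible region has vertices at [(0, 0), (3, 0), (0, 1)].
Checking objective 7x + 5y at each vertex:
  (0, 0): 7*0 + 5*0 = 0
  (3, 0): 7*3 + 5*0 = 21
  (0, 1): 7*0 + 5*1 = 5
Maximum is 21 at (3, 0).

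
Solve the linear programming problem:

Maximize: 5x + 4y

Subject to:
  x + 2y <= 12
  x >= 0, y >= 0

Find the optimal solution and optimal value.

The feasible region has vertices at [(0, 0), (12, 0), (0, 6)].
Checking objective 5x + 4y at each vertex:
  (0, 0): 5*0 + 4*0 = 0
  (12, 0): 5*12 + 4*0 = 60
  (0, 6): 5*0 + 4*6 = 24
Maximum is 60 at (12, 0).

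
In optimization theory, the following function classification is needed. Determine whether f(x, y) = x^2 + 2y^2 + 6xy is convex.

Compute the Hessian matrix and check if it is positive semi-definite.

f(x,y) = x^2 + 2y^2 + 6xy
Hessian H = [[2, 6], [6, 4]]
trace(H) = 6, det(H) = -28
Eigenvalues: (6 +/- sqrt(148)) / 2 = 9.083, -3.083
Since not both eigenvalues positive, f is neither convex nor concave.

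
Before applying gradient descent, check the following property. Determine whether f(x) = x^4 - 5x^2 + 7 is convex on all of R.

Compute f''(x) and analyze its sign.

f(x) = x^4 - 5x^2 + 7
f'(x) = 4x^3 + -10x
f''(x) = 12x^2 + -10
f''(0) = -10 < 0, so not convex near x = 0
Therefore, f is not globally convex on R.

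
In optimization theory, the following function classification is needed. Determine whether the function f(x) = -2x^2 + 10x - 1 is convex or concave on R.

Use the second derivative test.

f(x) = -2x^2 + 10x - 1
f'(x) = -4x + 10
f''(x) = -4
Since f''(x) = -4 < 0 for all x, f is concave on R.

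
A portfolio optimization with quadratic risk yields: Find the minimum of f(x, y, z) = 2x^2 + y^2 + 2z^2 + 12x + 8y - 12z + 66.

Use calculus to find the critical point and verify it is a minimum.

f(x,y,z) = 2x^2 + y^2 + 2z^2 + 12x + 8y - 12z + 66
df/dx = 4x + (12) = 0 => x = -3
df/dy = 2y + (8) = 0 => y = -4
df/dz = 4z + (-12) = 0 => z = 3
f(-3,-4,3) = 2*(-3)^2 + 1*(-4)^2 + 2*(3)^2 + 12*(-3) + 8*(-4) + -12*(3) + 66 = 14
Hessian is diagonal with entries 4, 2, 4 > 0, confirmed minimum.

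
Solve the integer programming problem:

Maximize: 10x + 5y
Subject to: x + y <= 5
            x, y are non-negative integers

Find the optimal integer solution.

Objective: 10x + 5y, constraint: x + y <= 5
Coefficient of x is 10 >= coefficient of y is 5, so allocate the entire budget to x.
Optimal: x = 5, y = 0, value = 50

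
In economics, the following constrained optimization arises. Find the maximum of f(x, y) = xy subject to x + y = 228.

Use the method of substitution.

Substitute y = 228 - x into f(x,y) = xy:
g(x) = x(228 - x) = 228x - x^2
g'(x) = 228 - 2x = 0  =>  x = 114
y = 228 - 114 = 114
Maximum value = 114 * 114 = 12996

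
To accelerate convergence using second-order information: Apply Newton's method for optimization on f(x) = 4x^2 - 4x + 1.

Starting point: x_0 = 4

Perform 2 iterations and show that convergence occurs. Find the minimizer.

f(x) = 4x^2 - 4x + 1, f'(x) = 8x + (-4), f''(x) = 8
Step 1: f'(4) = 28, x_1 = 4 - 28/8 = 1/2
Step 2: f'(1/2) = 0, x_2 = 1/2 (converged)
Newton's method converges in 1 step for quadratics.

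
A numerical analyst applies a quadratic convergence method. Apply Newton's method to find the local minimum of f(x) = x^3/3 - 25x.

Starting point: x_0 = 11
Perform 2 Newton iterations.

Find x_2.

f(x) = x^3/3 - 25x
f'(x) = x^2 - 25, f''(x) = 2x
Newton update: x_{n+1} = x_n - (x_n^2 - 25)/(2*x_n)
Step 1: x_0 = 11, f'=96, f''=22, x_1 = 73/11
Step 2: x_1 = 73/11, f'=2304/121, f''=146/11, x_2 = 4177/803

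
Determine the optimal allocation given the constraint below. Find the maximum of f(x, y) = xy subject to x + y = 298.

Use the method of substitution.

Substitute y = 298 - x into f(x,y) = xy:
g(x) = x(298 - x) = 298x - x^2
g'(x) = 298 - 2x = 0  =>  x = 149
y = 298 - 149 = 149
Maximum value = 149 * 149 = 22201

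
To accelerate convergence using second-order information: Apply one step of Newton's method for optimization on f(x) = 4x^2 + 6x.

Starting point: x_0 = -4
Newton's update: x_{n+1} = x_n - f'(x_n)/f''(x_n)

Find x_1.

f(x) = 4x^2 + 6x
f'(x) = 8x + (6), f''(x) = 8
Newton step: x_1 = x_0 - f'(x_0)/f''(x_0)
f'(-4) = -26
x_1 = -4 - -26/8 = -3/4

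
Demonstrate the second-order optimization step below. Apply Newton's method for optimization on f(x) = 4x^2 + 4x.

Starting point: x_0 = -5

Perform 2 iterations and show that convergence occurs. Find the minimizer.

f(x) = 4x^2 + 4x, f'(x) = 8x + (4), f''(x) = 8
Step 1: f'(-5) = -36, x_1 = -5 - -36/8 = -1/2
Step 2: f'(-1/2) = 0, x_2 = -1/2 (converged)
Newton's method converges in 1 step for quadratics.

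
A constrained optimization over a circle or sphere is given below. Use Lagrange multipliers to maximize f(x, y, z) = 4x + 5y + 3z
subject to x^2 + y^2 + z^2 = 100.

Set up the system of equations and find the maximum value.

Lagrange conditions: 4 = 2*lambda*x, 5 = 2*lambda*y, 3 = 2*lambda*z
So x:4 = y:5 = z:3, i.e. x = 4t, y = 5t, z = 3t
Constraint: t^2*(4^2 + 5^2 + 3^2) = 100
  t^2 * 50 = 100  =>  t = sqrt(2)
Maximum = 4*4t + 5*5t + 3*3t = 50*sqrt(2) = sqrt(5000)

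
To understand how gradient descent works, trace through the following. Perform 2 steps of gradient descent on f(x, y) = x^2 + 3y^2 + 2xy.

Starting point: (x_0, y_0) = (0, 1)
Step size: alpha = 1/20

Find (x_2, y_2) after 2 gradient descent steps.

f(x,y) = x^2 + 3y^2 + 2xy
grad_x = 2x + 2y, grad_y = 6y + 2x
Step 1: grad = (2, 6), (-1/10, 7/10)
Step 2: grad = (6/5, 4), (-4/25, 1/2)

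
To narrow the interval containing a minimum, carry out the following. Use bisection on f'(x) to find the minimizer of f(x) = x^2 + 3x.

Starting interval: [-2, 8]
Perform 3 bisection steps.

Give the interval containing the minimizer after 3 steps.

Finding critical point of f(x) = x^2 + 3x using bisection on f'(x) = 2x + 3.
f'(x) = 0 when x = -3/2.
Starting interval: [-2, 8]
Step 1: mid = 3, f'(mid) = 9, new interval = [-2, 3]
Step 2: mid = 1/2, f'(mid) = 4, new interval = [-2, 1/2]
Step 3: mid = -3/4, f'(mid) = 3/2, new interval = [-2, -3/4]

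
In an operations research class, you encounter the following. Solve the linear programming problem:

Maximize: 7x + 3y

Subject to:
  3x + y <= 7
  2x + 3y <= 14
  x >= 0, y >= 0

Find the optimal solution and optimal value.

Feasible vertices: (0, 0), (0, 14/3), (1, 4), (7/3, 0)
Objective 7x + 3y at each:
  (0, 0): 0
  (0, 14/3): 14
  (1, 4): 19
  (7/3, 0): 49/3
Maximum is 19 at (1, 4).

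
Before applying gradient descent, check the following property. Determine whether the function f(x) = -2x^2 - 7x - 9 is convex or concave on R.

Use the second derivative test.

f(x) = -2x^2 - 7x - 9
f'(x) = -4x - 7
f''(x) = -4
Since f''(x) = -4 < 0 for all x, f is concave on R.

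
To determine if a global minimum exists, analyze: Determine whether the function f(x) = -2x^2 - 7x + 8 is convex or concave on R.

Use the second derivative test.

f(x) = -2x^2 - 7x + 8
f'(x) = -4x - 7
f''(x) = -4
Since f''(x) = -4 < 0 for all x, f is concave on R.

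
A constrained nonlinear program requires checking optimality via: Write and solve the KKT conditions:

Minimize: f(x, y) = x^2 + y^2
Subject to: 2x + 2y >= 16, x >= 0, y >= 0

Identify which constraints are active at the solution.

KKT conditions for min x^2 + y^2 s.t. 2x + 2y >= 16, x >= 0, y >= 0:
Stationarity: 2x = mu*2 + mu_x, 2y = mu*2 + mu_y, with mu, mu_x, mu_y >= 0
Complementary slackness: mu*(2x + 2y - 16) = 0, mu_x*x = 0, mu_y*y = 0
(0, 0) is infeasible (2*0 + 2*0 < 16), so if mu = 0 stationarity would force x = mu_x/2 >= 0, y = mu_y/2 >= 0 with mu_x*x = mu_y*y = 0, i.e. x = y = 0: contradiction. Hence mu > 0 and 2x + 2y = 16 is active.
Try x > 0, y > 0 (so mu_x = mu_y = 0): x = 2*mu/2, y = 2*mu/2
Substitute: 2*(2*mu/2) + 2*(2*mu/2) = 16
  mu*8/2 = 16 => mu = 4
x* = 4 > 0, y* = 4 > 0, consistent with mu_x = mu_y = 0.
f is convex and the constraints are linear, so this KKT point is the global minimum.
f* = 32
Active constraints: 2x + 2y >= 16 (holds with equality, mu = 4 > 0); x >= 0 and y >= 0 are inactive (mu_x = mu_y = 0).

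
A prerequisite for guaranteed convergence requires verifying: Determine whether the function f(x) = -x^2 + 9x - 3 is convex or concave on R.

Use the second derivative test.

f(x) = -x^2 + 9x - 3
f'(x) = -2x + 9
f''(x) = -2
Since f''(x) = -2 < 0 for all x, f is concave on R.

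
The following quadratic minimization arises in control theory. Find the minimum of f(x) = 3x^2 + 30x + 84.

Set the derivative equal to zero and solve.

f(x) = 3x^2 + 30x + 84
f'(x) = 6x + (30) = 0
x = -30/6 = -5
f(-5) = 9
Since f''(x) = 6 > 0, this is a minimum.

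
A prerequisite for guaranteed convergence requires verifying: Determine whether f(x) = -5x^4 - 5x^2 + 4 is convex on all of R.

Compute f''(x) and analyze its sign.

f(x) = -5x^4 - 5x^2 + 4
f'(x) = -20x^3 + -10x
f''(x) = -60x^2 + -10
f''(x) = -60x^2 + -10 <= -10 < 0 for all x
Therefore, f is concave on R.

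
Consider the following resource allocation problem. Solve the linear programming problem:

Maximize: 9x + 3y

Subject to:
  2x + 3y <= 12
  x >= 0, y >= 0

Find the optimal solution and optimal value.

The feasible region has vertices at [(0, 0), (6, 0), (0, 4)].
Checking objective 9x + 3y at each vertex:
  (0, 0): 9*0 + 3*0 = 0
  (6, 0): 9*6 + 3*0 = 54
  (0, 4): 9*0 + 3*4 = 12
Maximum is 54 at (6, 0).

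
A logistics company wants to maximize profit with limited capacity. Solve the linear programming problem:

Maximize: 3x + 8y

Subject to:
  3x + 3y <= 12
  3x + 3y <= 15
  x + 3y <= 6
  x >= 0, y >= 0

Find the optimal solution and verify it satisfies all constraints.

Feasible vertices: (0, 0), (0, 2), (3, 1), (4, 0)
Objective 3x + 8y at each vertex:
  (0, 0): 0
  (0, 2): 16
  (3, 1): 17
  (4, 0): 12
Maximum is 17 at (3, 1).
Verify constraints at (x, y) = (3, 1):
  3*3 + 3*1 = 12 <= 12 (active)
  3*3 + 3*1 = 12 <= 15
  1*3 + 3*1 = 6 <= 6 (active)
  x = 3 >= 0, y = 1 >= 0. All constraints satisfied.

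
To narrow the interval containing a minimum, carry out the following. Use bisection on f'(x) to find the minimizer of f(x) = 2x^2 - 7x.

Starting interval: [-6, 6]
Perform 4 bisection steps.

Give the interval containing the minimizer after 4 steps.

Finding critical point of f(x) = 2x^2 - 7x using bisection on f'(x) = 4x + -7.
f'(x) = 0 when x = 7/4.
Starting interval: [-6, 6]
Step 1: mid = 0, f'(mid) = -7, new interval = [0, 6]
Step 2: mid = 3, f'(mid) = 5, new interval = [0, 3]
Step 3: mid = 3/2, f'(mid) = -1, new interval = [3/2, 3]
Step 4: mid = 9/4, f'(mid) = 2, new interval = [3/2, 9/4]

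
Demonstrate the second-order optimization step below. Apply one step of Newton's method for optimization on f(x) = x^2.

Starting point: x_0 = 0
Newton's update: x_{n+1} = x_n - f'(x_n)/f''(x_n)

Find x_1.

f(x) = x^2
f'(x) = 2x + (0), f''(x) = 2
Newton step: x_1 = x_0 - f'(x_0)/f''(x_0)
f'(0) = 0
x_1 = 0 - 0/2 = 0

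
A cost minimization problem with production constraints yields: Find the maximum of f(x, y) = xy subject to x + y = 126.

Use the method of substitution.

Substitute y = 126 - x into f(x,y) = xy:
g(x) = x(126 - x) = 126x - x^2
g'(x) = 126 - 2x = 0  =>  x = 63
y = 126 - 63 = 63
Maximum value = 63 * 63 = 3969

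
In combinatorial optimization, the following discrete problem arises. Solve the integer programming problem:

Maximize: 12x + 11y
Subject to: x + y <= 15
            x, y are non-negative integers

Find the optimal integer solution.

Objective: 12x + 11y, constraint: x + y <= 15
Coefficient of x is 12 >= coefficient of y is 11, so allocate the entire budget to x.
Optimal: x = 15, y = 0, value = 180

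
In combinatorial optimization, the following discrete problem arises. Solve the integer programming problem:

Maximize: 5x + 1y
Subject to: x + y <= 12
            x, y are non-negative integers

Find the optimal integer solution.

Objective: 5x + 1y, constraint: x + y <= 12
Coefficient of x is 5 >= coefficient of y is 1, so allocate the entire budget to x.
Optimal: x = 12, y = 0, value = 60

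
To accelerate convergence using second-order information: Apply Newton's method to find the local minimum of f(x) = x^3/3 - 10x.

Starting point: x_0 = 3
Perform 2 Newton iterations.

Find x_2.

f(x) = x^3/3 - 10x
f'(x) = x^2 - 10, f''(x) = 2x
Newton update: x_{n+1} = x_n - (x_n^2 - 10)/(2*x_n)
Step 1: x_0 = 3, f'=-1, f''=6, x_1 = 19/6
Step 2: x_1 = 19/6, f'=1/36, f''=19/3, x_2 = 721/228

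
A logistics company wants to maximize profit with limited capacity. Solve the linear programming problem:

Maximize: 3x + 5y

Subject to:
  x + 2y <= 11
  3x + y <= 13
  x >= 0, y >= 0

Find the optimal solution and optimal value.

Feasible vertices: (0, 0), (0, 11/2), (3, 4), (13/3, 0)
Objective 3x + 5y at each:
  (0, 0): 0
  (0, 11/2): 55/2
  (3, 4): 29
  (13/3, 0): 13
Maximum is 29 at (3, 4).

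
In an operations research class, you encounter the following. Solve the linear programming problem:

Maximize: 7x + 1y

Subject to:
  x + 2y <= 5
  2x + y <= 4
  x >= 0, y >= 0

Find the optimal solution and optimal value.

Feasible vertices: (0, 0), (0, 5/2), (1, 2), (2, 0)
Objective 7x + 1y at each:
  (0, 0): 0
  (0, 5/2): 5/2
  (1, 2): 9
  (2, 0): 14
Maximum is 14 at (2, 0).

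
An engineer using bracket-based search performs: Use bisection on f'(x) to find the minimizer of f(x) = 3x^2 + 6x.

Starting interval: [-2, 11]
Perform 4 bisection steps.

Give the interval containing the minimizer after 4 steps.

Finding critical point of f(x) = 3x^2 + 6x using bisection on f'(x) = 6x + 6.
f'(x) = 0 when x = -1.
Starting interval: [-2, 11]
Step 1: mid = 9/2, f'(mid) = 33, new interval = [-2, 9/2]
Step 2: mid = 5/4, f'(mid) = 27/2, new interval = [-2, 5/4]
Step 3: mid = -3/8, f'(mid) = 15/4, new interval = [-2, -3/8]
Step 4: mid = -19/16, f'(mid) = -9/8, new interval = [-19/16, -3/8]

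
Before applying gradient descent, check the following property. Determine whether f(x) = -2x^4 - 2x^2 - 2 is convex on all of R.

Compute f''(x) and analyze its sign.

f(x) = -2x^4 - 2x^2 - 2
f'(x) = -8x^3 + -4x
f''(x) = -24x^2 + -4
f''(x) = -24x^2 + -4 <= -4 < 0 for all x
Therefore, f is concave on R.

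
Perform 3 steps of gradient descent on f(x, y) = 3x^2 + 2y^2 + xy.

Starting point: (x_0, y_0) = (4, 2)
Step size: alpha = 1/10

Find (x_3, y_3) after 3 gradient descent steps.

f(x,y) = 3x^2 + 2y^2 + xy
grad_x = 6x + 1y, grad_y = 4y + 1x
Step 1: grad = (26, 12), (7/5, 4/5)
Step 2: grad = (46/5, 23/5), (12/25, 17/50)
Step 3: grad = (161/50, 46/25), (79/500, 39/250)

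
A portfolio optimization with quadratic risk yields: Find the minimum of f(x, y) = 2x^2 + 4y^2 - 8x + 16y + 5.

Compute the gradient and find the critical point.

f(x,y) = 2x^2 + 4y^2 - 8x + 16y + 5
df/dx = 4x + (-8) = 0  =>  x = 2
df/dy = 8y + (16) = 0  =>  y = -2
f(2, -2) = 2*(2)^2 + 4*(-2)^2 + -8*(2) + 16*(-2) + 5 = -19
Hessian is diagonal with entries 4, 8 > 0, so this is a minimum.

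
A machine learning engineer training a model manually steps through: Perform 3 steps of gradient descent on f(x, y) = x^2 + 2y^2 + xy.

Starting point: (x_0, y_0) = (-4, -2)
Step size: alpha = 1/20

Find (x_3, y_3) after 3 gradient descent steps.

f(x,y) = x^2 + 2y^2 + xy
grad_x = 2x + 1y, grad_y = 4y + 1x
Step 1: grad = (-10, -12), (-7/2, -7/5)
Step 2: grad = (-42/5, -91/10), (-77/25, -189/200)
Step 3: grad = (-1421/200, -343/50), (-10899/4000, -301/500)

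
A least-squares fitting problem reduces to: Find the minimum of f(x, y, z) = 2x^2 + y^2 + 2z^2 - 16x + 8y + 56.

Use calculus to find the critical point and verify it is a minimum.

f(x,y,z) = 2x^2 + y^2 + 2z^2 - 16x + 8y + 56
df/dx = 4x + (-16) = 0 => x = 4
df/dy = 2y + (8) = 0 => y = -4
df/dz = 4z + (0) = 0 => z = 0
f(4,-4,0) = 2*(4)^2 + 1*(-4)^2 + 2*(0)^2 + -16*(4) + 8*(-4) + 56 = 8
Hessian is diagonal with entries 4, 2, 4 > 0, confirmed minimum.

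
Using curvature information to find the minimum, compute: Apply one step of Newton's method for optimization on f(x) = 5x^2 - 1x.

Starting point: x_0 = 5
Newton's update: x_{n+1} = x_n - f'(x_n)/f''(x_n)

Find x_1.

f(x) = 5x^2 - 1x
f'(x) = 10x + (-1), f''(x) = 10
Newton step: x_1 = x_0 - f'(x_0)/f''(x_0)
f'(5) = 49
x_1 = 5 - 49/10 = 1/10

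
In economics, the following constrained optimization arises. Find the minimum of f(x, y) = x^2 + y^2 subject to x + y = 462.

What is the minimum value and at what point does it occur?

Substitute y = 462 - x into f(x,y) = x^2 + y^2:
g(x) = x^2 + (462 - x)^2 = 2x^2 - 924x + 213444
g'(x) = 4x - 924 = 0  =>  x = 231
y = 462 - 231 = 231
Minimum value = 231^2 + 231^2 = 106722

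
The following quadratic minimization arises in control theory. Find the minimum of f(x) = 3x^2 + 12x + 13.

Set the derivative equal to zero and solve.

f(x) = 3x^2 + 12x + 13
f'(x) = 6x + (12) = 0
x = -12/6 = -2
f(-2) = 1
Since f''(x) = 6 > 0, this is a minimum.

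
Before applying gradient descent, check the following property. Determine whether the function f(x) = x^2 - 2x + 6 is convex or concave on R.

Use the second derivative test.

f(x) = x^2 - 2x + 6
f'(x) = 2x - 2
f''(x) = 2
Since f''(x) = 2 > 0 for all x, f is convex on R.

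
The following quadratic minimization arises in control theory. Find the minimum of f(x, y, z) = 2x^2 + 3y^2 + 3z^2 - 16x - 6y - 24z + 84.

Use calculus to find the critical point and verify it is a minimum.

f(x,y,z) = 2x^2 + 3y^2 + 3z^2 - 16x - 6y - 24z + 84
df/dx = 4x + (-16) = 0 => x = 4
df/dy = 6y + (-6) = 0 => y = 1
df/dz = 6z + (-24) = 0 => z = 4
f(4,1,4) = 2*(4)^2 + 3*(1)^2 + 3*(4)^2 + -16*(4) + -6*(1) + -24*(4) + 84 = 1
Hessian is diagonal with entries 4, 6, 6 > 0, confirmed minimum.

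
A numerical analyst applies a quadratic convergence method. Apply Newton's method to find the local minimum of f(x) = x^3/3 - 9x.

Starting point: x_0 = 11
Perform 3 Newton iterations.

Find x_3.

f(x) = x^3/3 - 9x
f'(x) = x^2 - 9, f''(x) = 2x
Newton update: x_{n+1} = x_n - (x_n^2 - 9)/(2*x_n)
Step 1: x_0 = 11, f'=112, f''=22, x_1 = 65/11
Step 2: x_1 = 65/11, f'=3136/121, f''=130/11, x_2 = 2657/715
Step 3: x_2 = 2657/715, f'=2458624/511225, f''=5314/715, x_3 = 5830337/1899755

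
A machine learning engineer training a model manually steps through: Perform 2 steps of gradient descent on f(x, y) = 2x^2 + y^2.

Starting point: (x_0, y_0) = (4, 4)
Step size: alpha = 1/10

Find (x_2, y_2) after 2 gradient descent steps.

f(x,y) = 2x^2 + y^2
grad_x = 4x + 0y, grad_y = 2y + 0x
Step 1: grad = (16, 8), (12/5, 16/5)
Step 2: grad = (48/5, 32/5), (36/25, 64/25)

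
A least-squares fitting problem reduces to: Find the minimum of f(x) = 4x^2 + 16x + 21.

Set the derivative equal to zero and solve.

f(x) = 4x^2 + 16x + 21
f'(x) = 8x + (16) = 0
x = -16/8 = -2
f(-2) = 5
Since f''(x) = 8 > 0, this is a minimum.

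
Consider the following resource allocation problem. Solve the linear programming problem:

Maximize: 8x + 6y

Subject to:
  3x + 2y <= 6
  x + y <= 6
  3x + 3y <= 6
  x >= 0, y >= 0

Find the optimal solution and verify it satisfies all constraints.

Feasible vertices: (0, 0), (0, 2), (2, 0)
Objective 8x + 6y at each vertex:
  (0, 0): 0
  (0, 2): 12
  (2, 0): 16
Maximum is 16 at (2, 0).
Verify constraints at (x, y) = (2, 0):
  3*2 + 2*0 = 6 <= 6 (active)
  1*2 + 1*0 = 2 <= 6
  3*2 + 3*0 = 6 <= 6 (active)
  x = 2 >= 0, y = 0 >= 0. All constraints satisfied.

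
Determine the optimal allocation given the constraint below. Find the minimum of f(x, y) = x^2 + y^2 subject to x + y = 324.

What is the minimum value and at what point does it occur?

Substitute y = 324 - x into f(x,y) = x^2 + y^2:
g(x) = x^2 + (324 - x)^2 = 2x^2 - 648x + 104976
g'(x) = 4x - 648 = 0  =>  x = 162
y = 324 - 162 = 162
Minimum value = 162^2 + 162^2 = 52488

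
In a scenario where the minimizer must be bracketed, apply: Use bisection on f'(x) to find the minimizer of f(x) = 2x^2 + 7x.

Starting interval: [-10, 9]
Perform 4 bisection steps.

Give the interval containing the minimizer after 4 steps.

Finding critical point of f(x) = 2x^2 + 7x using bisection on f'(x) = 4x + 7.
f'(x) = 0 when x = -7/4.
Starting interval: [-10, 9]
Step 1: mid = -1/2, f'(mid) = 5, new interval = [-10, -1/2]
Step 2: mid = -21/4, f'(mid) = -14, new interval = [-21/4, -1/2]
Step 3: mid = -23/8, f'(mid) = -9/2, new interval = [-23/8, -1/2]
Step 4: mid = -27/16, f'(mid) = 1/4, new interval = [-23/8, -27/16]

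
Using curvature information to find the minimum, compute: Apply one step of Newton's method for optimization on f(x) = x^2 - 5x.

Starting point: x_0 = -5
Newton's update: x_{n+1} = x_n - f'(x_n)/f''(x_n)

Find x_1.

f(x) = x^2 - 5x
f'(x) = 2x + (-5), f''(x) = 2
Newton step: x_1 = x_0 - f'(x_0)/f''(x_0)
f'(-5) = -15
x_1 = -5 - -15/2 = 5/2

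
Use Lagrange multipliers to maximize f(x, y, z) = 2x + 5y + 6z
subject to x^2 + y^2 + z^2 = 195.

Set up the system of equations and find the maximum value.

Lagrange conditions: 2 = 2*lambda*x, 5 = 2*lambda*y, 6 = 2*lambda*z
So x:2 = y:5 = z:6, i.e. x = 2t, y = 5t, z = 6t
Constraint: t^2*(2^2 + 5^2 + 6^2) = 195
  t^2 * 65 = 195  =>  t = sqrt(3)
Maximum = 2*2t + 5*5t + 6*6t = 65*sqrt(3) = sqrt(12675)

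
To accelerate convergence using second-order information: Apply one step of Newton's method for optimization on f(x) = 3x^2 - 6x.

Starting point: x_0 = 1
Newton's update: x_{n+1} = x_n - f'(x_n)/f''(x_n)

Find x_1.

f(x) = 3x^2 - 6x
f'(x) = 6x + (-6), f''(x) = 6
Newton step: x_1 = x_0 - f'(x_0)/f''(x_0)
f'(1) = 0
x_1 = 1 - 0/6 = 1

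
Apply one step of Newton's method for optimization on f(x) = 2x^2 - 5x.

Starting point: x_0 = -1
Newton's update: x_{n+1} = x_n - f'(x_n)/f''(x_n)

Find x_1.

f(x) = 2x^2 - 5x
f'(x) = 4x + (-5), f''(x) = 4
Newton step: x_1 = x_0 - f'(x_0)/f''(x_0)
f'(-1) = -9
x_1 = -1 - -9/4 = 5/4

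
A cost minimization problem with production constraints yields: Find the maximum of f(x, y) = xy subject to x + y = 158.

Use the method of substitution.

Substitute y = 158 - x into f(x,y) = xy:
g(x) = x(158 - x) = 158x - x^2
g'(x) = 158 - 2x = 0  =>  x = 79
y = 158 - 79 = 79
Maximum value = 79 * 79 = 6241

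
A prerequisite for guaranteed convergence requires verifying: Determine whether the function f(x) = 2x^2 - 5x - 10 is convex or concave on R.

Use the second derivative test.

f(x) = 2x^2 - 5x - 10
f'(x) = 4x - 5
f''(x) = 4
Since f''(x) = 4 > 0 for all x, f is convex on R.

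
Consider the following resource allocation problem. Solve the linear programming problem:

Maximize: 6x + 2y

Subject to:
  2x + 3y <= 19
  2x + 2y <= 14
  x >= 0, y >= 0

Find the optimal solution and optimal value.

Feasible vertices: (0, 0), (0, 19/3), (2, 5), (7, 0)
Objective 6x + 2y at each:
  (0, 0): 0
  (0, 19/3): 38/3
  (2, 5): 22
  (7, 0): 42
Maximum is 42 at (7, 0).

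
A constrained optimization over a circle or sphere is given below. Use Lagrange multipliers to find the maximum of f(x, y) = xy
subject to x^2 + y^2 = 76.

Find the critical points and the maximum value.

Lagrange conditions: y = 2*lambda*x and x = 2*lambda*y
If x = 0 then y = 0, violating the constraint, so x, y != 0.
Dividing: y/x = x/y => x^2 = y^2 => y = x or y = -x
Constraint: 2x^2 = 76 => x^2 = 38 => x = +/-sqrt(38)
Critical points: (sqrt(38), sqrt(38)), (-sqrt(38), -sqrt(38)), (sqrt(38), -sqrt(38)), (-sqrt(38), sqrt(38))
  y = x:  xy = x^2 = 38  at (sqrt(38), sqrt(38)) and (-sqrt(38), -sqrt(38))
  y = -x: xy = -x^2 = -38 at (sqrt(38), -sqrt(38)) and (-sqrt(38), sqrt(38))
Maximum xy = 38 at (sqrt(38), sqrt(38)) and (-sqrt(38), -sqrt(38))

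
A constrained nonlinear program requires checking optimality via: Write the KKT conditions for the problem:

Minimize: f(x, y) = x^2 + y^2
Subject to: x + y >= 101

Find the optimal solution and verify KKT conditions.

KKT conditions for min x^2 + y^2 s.t. x + y >= 101:
Stationarity: 2x = mu, 2y = mu
So x = y = mu/2.
Complementary slackness: mu*(x + y - 101) = 0
Primal feasibility: x + y >= 101; dual feasibility: mu >= 0
If mu = 0 then x = y = 0, but 0 + 0 < 101 is infeasible, so the constraint is active.
Constraint active: x + y = 2*(mu/2) = 101 => mu = 101
x = y = 101/2, f = 10201/2
Verify: stationarity 2*(101/2) = 101 = mu; primal 101/2 + 101/2 = 101 >= 101; dual mu = 101 >= 0; complementary slackness 101*(101 - 101) = 0. All KKT conditions hold.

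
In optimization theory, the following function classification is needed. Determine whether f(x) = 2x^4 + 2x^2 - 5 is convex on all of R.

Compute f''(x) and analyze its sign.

f(x) = 2x^4 + 2x^2 - 5
f'(x) = 8x^3 + 4x
f''(x) = 24x^2 + 4
f''(x) = 24x^2 + 4 >= 4 > 0 for all x
Therefore, f is convex on R.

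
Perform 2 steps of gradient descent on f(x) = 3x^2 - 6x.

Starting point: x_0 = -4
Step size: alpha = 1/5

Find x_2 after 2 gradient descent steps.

f(x) = 3x^2 - 6x, f'(x) = 6x + (-6)
Step 1: f'(-4) = -30, x_1 = -4 - 1/5 * -30 = 2
Step 2: f'(2) = 6, x_2 = 2 - 1/5 * 6 = 4/5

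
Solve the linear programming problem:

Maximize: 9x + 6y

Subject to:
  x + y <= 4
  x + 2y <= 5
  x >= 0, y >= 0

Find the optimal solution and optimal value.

Feasible vertices: (0, 0), (0, 5/2), (3, 1), (4, 0)
Objective 9x + 6y at each:
  (0, 0): 0
  (0, 5/2): 15
  (3, 1): 33
  (4, 0): 36
Maximum is 36 at (4, 0).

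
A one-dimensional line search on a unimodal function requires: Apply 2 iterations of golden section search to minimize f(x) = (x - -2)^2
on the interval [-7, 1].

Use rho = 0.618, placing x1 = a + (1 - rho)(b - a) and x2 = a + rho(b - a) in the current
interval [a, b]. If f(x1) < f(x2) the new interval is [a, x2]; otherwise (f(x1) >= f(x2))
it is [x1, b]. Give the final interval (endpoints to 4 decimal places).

Golden section search for min of f(x) = (x - -2)^2 on [-7, 1].
Each step: x1 = a + (1 - rho)(b - a), x2 = a + rho(b - a); if f(x1) < f(x2) keep [a, x2], otherwise keep [x1, b].
Step 1: [-7.0000, 1.0000], x1=-3.9440 (f=3.7791), x2=-2.0560 (f=0.0031); f(x1) > f(x2) => keep [-3.9440, 1.0000]
Step 2: [-3.9440, 1.0000], x1=-2.0554 (f=0.0031), x2=-0.8886 (f=1.2352); f(x1) < f(x2) => keep [-3.9440, -0.8886]
Final interval: [-3.9440, -0.8886]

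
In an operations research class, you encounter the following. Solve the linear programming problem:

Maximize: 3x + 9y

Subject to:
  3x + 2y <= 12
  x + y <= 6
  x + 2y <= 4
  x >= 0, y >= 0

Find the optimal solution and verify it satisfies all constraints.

Feasible vertices: (0, 0), (0, 2), (4, 0)
Objective 3x + 9y at each vertex:
  (0, 0): 0
  (0, 2): 18
  (4, 0): 12
Maximum is 18 at (0, 2).
Verify constraints at (x, y) = (0, 2):
  3*0 + 2*2 = 4 <= 12
  1*0 + 1*2 = 2 <= 6
  1*0 + 2*2 = 4 <= 4 (active)
  x = 0 >= 0, y = 2 >= 0. All constraints satisfied.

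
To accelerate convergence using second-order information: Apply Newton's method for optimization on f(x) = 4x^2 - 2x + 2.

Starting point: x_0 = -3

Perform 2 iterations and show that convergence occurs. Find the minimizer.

f(x) = 4x^2 - 2x + 2, f'(x) = 8x + (-2), f''(x) = 8
Step 1: f'(-3) = -26, x_1 = -3 - -26/8 = 1/4
Step 2: f'(1/4) = 0, x_2 = 1/4 (converged)
Newton's method converges in 1 step for quadratics.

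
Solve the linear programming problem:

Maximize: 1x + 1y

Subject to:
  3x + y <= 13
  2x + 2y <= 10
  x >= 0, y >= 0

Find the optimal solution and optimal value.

Feasible vertices: (0, 0), (0, 5), (4, 1), (13/3, 0)
Objective 1x + 1y at each:
  (0, 0): 0
  (0, 5): 5
  (4, 1): 5
  (13/3, 0): 13/3
Maximum is 5 at (0, 5).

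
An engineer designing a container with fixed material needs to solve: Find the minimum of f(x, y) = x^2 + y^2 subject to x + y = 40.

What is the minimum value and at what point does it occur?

Substitute y = 40 - x into f(x,y) = x^2 + y^2:
g(x) = x^2 + (40 - x)^2 = 2x^2 - 80x + 1600
g'(x) = 4x - 80 = 0  =>  x = 20
y = 40 - 20 = 20
Minimum value = 20^2 + 20^2 = 800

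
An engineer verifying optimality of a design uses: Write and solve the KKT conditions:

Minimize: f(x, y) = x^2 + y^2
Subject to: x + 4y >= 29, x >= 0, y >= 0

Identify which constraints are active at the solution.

KKT conditions for min x^2 + y^2 s.t. 1x + 4y >= 29, x >= 0, y >= 0:
Stationarity: 2x = mu*1 + mu_x, 2y = mu*4 + mu_y, with mu, mu_x, mu_y >= 0
Complementary slackness: mu*(x + 4y - 29) = 0, mu_x*x = 0, mu_y*y = 0
(0, 0) is infeasible (1*0 + 4*0 < 29), so if mu = 0 stationarity would force x = mu_x/2 >= 0, y = mu_y/2 >= 0 with mu_x*x = mu_y*y = 0, i.e. x = y = 0: contradiction. Hence mu > 0 and x + 4y = 29 is active.
Try x > 0, y > 0 (so mu_x = mu_y = 0): x = 1*mu/2, y = 4*mu/2
Substitute: 1*(1*mu/2) + 4*(4*mu/2) = 29
  mu*17/2 = 29 => mu = 58/17
x* = 29/17 > 0, y* = 116/17 > 0, consistent with mu_x = mu_y = 0.
f is convex and the constraints are linear, so this KKT point is the global minimum.
f* = 841/17
Active constraints: x + 4y >= 29 (holds with equality, mu = 58/17 > 0); x >= 0 and y >= 0 are inactive (mu_x = mu_y = 0).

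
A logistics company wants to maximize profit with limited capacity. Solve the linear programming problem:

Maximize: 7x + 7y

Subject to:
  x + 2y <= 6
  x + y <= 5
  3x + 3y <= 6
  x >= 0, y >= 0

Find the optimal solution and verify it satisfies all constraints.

Feasible vertices: (0, 0), (0, 2), (2, 0)
Objective 7x + 7y at each vertex:
  (0, 0): 0
  (0, 2): 14
  (2, 0): 14
Maximum is 14 at (0, 2).
Verify constraints at (x, y) = (0, 2):
  1*0 + 2*2 = 4 <= 6
  1*0 + 1*2 = 2 <= 5
  3*0 + 3*2 = 6 <= 6 (active)
  x = 0 >= 0, y = 2 >= 0. All constraints satisfied.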